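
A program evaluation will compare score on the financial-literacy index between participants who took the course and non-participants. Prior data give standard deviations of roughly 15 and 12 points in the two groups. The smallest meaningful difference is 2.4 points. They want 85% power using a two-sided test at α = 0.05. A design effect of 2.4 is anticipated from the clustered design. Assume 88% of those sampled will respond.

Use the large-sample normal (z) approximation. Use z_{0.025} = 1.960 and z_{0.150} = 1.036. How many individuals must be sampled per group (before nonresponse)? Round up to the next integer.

n = 1569 per group

n = (z_{α/2} + z_β)² · (σ₁² + σ₂²) / δ²
  = (1.960 + 1.036)² · (15² + 12² = 369) / 2.4²
  = 8.9760 · 369 / 5.76
  = 575.03
Design effect: 2.4 × 575.03 = 1380.06.
Adjust for 88% response: 1380.06 / 0.88 = 1568.25.
Round up → n = 1569 per group.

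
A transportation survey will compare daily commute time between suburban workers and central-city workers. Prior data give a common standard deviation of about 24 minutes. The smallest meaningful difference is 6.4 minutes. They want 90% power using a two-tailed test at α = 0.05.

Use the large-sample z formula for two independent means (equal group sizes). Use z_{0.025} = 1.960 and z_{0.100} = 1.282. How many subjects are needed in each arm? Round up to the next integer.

n = (z_{α/2} + z_β)² · (σ₁² + σ₂²) / δ²
  = (1.960 + 1.282)² · (2·24² = 1152) / 6.4²
  = 10.5106 · 1152 / 40.96
  = 295.61
Round up → n = 296 per group.

n = 296 per group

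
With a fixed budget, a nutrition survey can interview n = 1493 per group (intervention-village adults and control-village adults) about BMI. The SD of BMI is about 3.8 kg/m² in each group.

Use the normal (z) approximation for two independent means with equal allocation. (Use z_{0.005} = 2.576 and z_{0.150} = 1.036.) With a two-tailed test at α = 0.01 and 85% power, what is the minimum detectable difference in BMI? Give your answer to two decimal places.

δ = (z_{α/2} + z_β) · √((σ₁²+σ₂²)/n)
  = (2.576 + 1.036) · √(28.88/1493)
  = 3.612 · √0.01934
  = 3.612 · 0.1391
  = 0.5024

Minimum detectable difference ≈ 0.50 kg/m²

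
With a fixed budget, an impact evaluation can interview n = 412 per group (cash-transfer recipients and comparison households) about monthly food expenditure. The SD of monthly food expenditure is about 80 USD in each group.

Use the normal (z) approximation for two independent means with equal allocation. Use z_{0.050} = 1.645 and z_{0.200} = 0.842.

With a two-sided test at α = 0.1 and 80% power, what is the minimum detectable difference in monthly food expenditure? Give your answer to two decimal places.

Minimum detectable difference ≈ 13.86 USD

δ = (z_{α/2} + z_β) · √((σ₁²+σ₂²)/n)
  = (1.645 + 0.842) · √(12800/412)
  = 2.487 · √31.068
  = 2.487 · 5.5739
  = 13.8622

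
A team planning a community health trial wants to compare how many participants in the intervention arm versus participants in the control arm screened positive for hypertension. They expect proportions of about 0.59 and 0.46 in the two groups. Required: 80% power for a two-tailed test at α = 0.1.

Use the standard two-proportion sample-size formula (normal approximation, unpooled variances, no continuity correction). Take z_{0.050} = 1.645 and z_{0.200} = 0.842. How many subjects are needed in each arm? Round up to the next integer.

n = 180 per group

n = (z_{α/2} + z_β)² · [p₁(1−p₁) + p₂(1−p₂)] / (p₁ − p₂)²
  = (1.645 + 0.842)² · (0.59·0.41 + 0.46·0.54) / (0.13)²
  = (2.487)² · (0.2419 + 0.2484) / 0.0169
  = 6.1852 · 0.4903 / 0.0169
  = 179.44
Round up → n = 180 per group.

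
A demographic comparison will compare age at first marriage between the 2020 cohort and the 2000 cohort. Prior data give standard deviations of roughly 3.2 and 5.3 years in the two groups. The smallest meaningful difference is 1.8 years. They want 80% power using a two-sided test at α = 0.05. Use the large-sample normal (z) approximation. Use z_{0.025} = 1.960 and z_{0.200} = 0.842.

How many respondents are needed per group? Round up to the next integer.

n = (z_{α/2} + z_β)² · (σ₁² + σ₂²) / δ²
  = (1.960 + 0.842)² · (3.2² + 5.3² = 38.33) / 1.8²
  = 7.8512 · 38.33 / 3.24
  = 92.88
Round up → n = 93 per group.

n = 93 per group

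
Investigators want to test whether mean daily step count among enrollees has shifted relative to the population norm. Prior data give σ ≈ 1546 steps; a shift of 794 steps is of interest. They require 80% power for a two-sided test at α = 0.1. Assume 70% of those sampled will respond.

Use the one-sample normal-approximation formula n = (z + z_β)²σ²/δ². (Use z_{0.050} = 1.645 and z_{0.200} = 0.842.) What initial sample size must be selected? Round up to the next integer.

n = 34

n = (z_{α/2} + z_β)² · σ² / δ²
  = (1.645 + 0.842)² · 1546² / 794²
  = 6.1852 · 2390116 / 630436
  = 23.45
Adjust for 70% response: 23.45 / 0.70 = 33.50.
Round up → n = 34.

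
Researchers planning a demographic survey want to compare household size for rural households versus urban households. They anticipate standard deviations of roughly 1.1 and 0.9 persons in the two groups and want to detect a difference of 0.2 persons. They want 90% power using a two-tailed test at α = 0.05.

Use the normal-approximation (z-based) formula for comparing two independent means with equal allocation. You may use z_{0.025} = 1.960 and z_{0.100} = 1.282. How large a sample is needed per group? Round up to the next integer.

n = (z_{α/2} + z_β)² · (σ₁² + σ₂²) / δ²
  = (1.960 + 1.282)² · (1.1² + 0.9² = 2.02) / 0.2²
  = 10.5106 · 2.02 / 0.04
  = 530.78
Round up → n = 531 per group.

n = 531 per group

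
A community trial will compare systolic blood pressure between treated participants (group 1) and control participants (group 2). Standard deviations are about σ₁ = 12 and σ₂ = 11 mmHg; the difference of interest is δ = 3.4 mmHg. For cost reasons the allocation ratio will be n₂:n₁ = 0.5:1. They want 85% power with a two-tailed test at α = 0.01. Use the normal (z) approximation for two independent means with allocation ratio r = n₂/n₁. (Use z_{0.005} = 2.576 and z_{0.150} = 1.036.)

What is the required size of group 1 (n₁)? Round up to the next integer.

n₁ = (z_{α/2} + z_β)² · (σ₁² + σ₂²/r) / δ²
   = (2.576 + 1.036)² · (12² + 11²/0.5) / 3.4²
   = 13.0465 · (144 + 242) / 11.56
   = 13.0465 · 386 / 11.56
   = 435.64
Round up → n₁ = 436; n₂ = r·n₁ = 0.5 × 436 = 218.

n₁ = 436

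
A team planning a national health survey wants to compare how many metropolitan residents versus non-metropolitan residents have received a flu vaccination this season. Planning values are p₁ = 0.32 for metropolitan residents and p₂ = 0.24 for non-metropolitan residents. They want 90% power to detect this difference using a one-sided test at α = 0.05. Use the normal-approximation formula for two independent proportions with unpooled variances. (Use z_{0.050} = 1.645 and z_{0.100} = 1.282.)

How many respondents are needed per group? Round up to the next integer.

n = (z_α + z_β)² · [p₁(1−p₁) + p₂(1−p₂)] / (p₁ − p₂)²
  = (1.645 + 1.282)² · (0.32·0.68 + 0.24·0.76) / (0.08)²
  = (2.927)² · (0.2176 + 0.1824) / 0.0064
  = 8.5673 · 0.4000 / 0.0064
  = 535.46
Round up → n = 536 per group.

n = 536 per group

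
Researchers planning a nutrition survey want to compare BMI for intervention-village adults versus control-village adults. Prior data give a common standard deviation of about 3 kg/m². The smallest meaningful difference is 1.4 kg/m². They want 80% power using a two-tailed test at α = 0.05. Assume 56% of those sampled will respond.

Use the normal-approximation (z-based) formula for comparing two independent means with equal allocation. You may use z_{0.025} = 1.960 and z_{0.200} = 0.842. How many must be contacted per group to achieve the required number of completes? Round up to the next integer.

n = 129 per group

n = (z_{α/2} + z_β)² · (σ₁² + σ₂²) / δ²
  = (1.960 + 0.842)² · (2·3² = 18) / 1.4²
  = 7.8512 · 18 / 1.96
  = 72.10
Adjust for 56% response: 72.10 / 0.56 = 128.76.
Round up → n = 129 per group.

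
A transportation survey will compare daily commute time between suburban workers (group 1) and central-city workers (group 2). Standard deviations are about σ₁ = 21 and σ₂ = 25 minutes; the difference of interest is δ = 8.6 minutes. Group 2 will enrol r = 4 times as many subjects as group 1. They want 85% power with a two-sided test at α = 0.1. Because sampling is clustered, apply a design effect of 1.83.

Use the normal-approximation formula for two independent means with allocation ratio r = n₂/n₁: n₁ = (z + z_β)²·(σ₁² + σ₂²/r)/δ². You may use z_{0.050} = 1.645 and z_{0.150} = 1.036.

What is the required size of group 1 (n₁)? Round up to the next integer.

n₁ = 107

n₁ = (z_{α/2} + z_β)² · (σ₁² + σ₂²/r) / δ²
   = (1.645 + 1.036)² · (21² + 25²/4) / 8.6²
   = 7.1878 · (441 + 156.25) / 73.96
   = 7.1878 · 597.25 / 73.96
   = 58.04
Design effect: 1.83 × 58.04 = 106.22.
Round up → n₁ = 107; n₂ = r·n₁ = 4 × 107 = 428.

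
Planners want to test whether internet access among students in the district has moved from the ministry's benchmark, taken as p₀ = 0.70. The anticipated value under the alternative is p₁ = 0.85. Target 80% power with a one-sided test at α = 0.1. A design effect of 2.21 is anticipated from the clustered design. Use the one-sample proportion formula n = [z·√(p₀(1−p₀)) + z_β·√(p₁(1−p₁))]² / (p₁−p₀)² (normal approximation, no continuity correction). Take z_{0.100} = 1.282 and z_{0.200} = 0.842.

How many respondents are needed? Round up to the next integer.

n = [z_α·√(p₀q₀) + z_β·√(p₁q₁)]² / (p₁ − p₀)²
  = [1.282·√(0.70·0.30) + 0.842·√(0.85·0.15)]² / (0.15)²
  = [1.282·0.4583 + 0.842·0.3571]² / 0.0225
  = [0.8881]² / 0.0225
  = 35.06
Design effect: 2.21 × 35.06 = 77.48.
Round up → n = 78.

n = 78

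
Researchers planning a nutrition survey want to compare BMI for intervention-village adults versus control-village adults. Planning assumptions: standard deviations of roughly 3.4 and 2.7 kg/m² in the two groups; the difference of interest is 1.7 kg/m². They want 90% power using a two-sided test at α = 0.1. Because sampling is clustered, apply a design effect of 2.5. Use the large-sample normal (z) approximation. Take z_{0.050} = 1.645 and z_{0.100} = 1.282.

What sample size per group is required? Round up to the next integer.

n = (z_{α/2} + z_β)² · (σ₁² + σ₂²) / δ²
  = (1.645 + 1.282)² · (3.4² + 2.7² = 18.85) / 1.7²
  = 8.5673 · 18.85 / 2.89
  = 55.88
Design effect: 2.5 × 55.88 = 139.70.
Round up → n = 140 per group.

n = 140 per group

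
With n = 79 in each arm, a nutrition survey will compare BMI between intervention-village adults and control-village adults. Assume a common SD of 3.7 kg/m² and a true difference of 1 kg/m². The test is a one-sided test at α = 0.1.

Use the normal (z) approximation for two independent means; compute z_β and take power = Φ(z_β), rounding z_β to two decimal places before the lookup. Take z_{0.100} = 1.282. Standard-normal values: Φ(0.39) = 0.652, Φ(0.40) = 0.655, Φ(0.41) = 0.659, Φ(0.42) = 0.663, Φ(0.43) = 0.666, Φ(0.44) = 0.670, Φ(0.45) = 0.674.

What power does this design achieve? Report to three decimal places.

z_β = δ·√(n/(σ₁²+σ₂²)) − z_α
    = 1 · √(79/27.38) − 1.282
    = 1 · 1.69862 − 1.282
    = 1.6986 − 1.282 = 0.4166 → 0.42
Power = Φ(0.42) = 0.663.

Power ≈ 0.663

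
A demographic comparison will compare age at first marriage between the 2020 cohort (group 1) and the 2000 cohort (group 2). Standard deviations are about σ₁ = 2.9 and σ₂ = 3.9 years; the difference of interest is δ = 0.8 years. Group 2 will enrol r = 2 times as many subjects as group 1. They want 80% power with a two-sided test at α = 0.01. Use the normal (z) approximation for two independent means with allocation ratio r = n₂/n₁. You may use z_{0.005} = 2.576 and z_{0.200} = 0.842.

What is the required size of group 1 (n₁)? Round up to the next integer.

n₁ = 293

n₁ = (z_{α/2} + z_β)² · (σ₁² + σ₂²/r) / δ²
   = (2.576 + 0.842)² · (2.9² + 3.9²/2) / 0.8²
   = 11.6827 · (8.41 + 7.605) / 0.64
   = 11.6827 · 16.015 / 0.64
   = 292.34
Round up → n₁ = 293; n₂ = r·n₁ = 2 × 293 = 586.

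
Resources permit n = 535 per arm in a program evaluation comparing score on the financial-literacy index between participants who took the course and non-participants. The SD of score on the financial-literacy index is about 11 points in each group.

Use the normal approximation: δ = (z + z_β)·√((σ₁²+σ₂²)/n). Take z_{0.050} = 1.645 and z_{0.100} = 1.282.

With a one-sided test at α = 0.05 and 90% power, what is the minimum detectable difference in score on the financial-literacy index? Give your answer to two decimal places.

δ = (z_α + z_β) · √((σ₁²+σ₂²)/n)
  = (1.645 + 1.282) · √(242/535)
  = 2.927 · √0.45234
  = 2.927 · 0.6726
  = 1.9686

Minimum detectable difference ≈ 1.97 points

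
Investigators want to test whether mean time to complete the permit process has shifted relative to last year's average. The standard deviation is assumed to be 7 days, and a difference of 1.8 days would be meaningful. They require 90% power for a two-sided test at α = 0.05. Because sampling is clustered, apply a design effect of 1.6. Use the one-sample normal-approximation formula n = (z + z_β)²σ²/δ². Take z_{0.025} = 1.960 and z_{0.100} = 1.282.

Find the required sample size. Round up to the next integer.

n = (z_{α/2} + z_β)² · σ² / δ²
  = (1.960 + 1.282)² · 7² / 1.8²
  = 10.5106 · 49 / 3.24
  = 158.96
Design effect: 1.6 × 158.96 = 254.33.
Round up → n = 255.

n = 255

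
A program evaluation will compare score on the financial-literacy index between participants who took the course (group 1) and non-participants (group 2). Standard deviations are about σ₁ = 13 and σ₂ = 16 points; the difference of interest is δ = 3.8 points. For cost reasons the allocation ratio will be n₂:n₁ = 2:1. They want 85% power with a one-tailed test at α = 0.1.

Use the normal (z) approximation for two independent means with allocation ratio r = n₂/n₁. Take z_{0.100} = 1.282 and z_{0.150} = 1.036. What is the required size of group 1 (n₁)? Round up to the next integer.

n₁ = 111

n₁ = (z_α + z_β)² · (σ₁² + σ₂²/r) / δ²
   = (1.282 + 1.036)² · (13² + 16²/2) / 3.8²
   = 5.3731 · (169 + 128) / 14.44
   = 5.3731 · 297 / 14.44
   = 110.51
Round up → n₁ = 111; n₂ = r·n₁ = 2 × 111 = 222.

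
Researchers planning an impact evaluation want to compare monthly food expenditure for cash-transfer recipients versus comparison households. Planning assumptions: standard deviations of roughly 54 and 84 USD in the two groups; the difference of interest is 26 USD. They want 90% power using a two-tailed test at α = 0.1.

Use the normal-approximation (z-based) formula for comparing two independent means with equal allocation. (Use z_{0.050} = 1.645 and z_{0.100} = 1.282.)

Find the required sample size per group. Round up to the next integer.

n = 127 per group

n = (z_{α/2} + z_β)² · (σ₁² + σ₂²) / δ²
  = (1.645 + 1.282)² · (54² + 84² = 9972) / 26²
  = 8.5673 · 9972 / 676
  = 126.38
Round up → n = 127 per group.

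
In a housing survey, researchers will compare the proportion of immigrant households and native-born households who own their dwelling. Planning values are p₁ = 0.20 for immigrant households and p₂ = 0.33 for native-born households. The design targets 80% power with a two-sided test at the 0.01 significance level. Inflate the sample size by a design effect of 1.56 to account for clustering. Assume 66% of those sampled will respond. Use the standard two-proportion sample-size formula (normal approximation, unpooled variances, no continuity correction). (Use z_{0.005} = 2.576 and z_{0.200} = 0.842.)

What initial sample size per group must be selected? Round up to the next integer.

n = (z_{α/2} + z_β)² · [p₁(1−p₁) + p₂(1−p₂)] / (p₁ − p₂)²
  = (2.576 + 0.842)² · (0.20·0.80 + 0.33·0.67) / (-0.13)²
  = (3.418)² · (0.1600 + 0.2211) / 0.0169
  = 11.6827 · 0.3811 / 0.0169
  = 263.45
Design effect: 1.56 × 263.45 = 410.98.
Adjust for 66% response: 410.98 / 0.66 = 622.70.
Round up → n = 623 per group.

n = 623 per group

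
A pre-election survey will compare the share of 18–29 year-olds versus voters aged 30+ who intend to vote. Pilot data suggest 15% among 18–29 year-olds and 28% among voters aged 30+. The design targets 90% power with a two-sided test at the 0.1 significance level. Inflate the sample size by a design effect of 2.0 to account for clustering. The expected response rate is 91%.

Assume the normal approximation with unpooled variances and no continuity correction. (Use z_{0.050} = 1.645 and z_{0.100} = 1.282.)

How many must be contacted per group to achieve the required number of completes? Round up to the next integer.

n = (z_{α/2} + z_β)² · [p₁(1−p₁) + p₂(1−p₂)] / (p₁ − p₂)²
  = (1.645 + 1.282)² · (0.15·0.85 + 0.28·0.72) / (-0.13)²
  = (2.927)² · (0.1275 + 0.2016) / 0.0169
  = 8.5673 · 0.3291 / 0.0169
  = 166.83
Design effect: 2.0 × 166.83 = 333.67.
Adjust for 91% response: 333.67 / 0.91 = 366.67.
Round up → n = 367 per group.

n = 367 per group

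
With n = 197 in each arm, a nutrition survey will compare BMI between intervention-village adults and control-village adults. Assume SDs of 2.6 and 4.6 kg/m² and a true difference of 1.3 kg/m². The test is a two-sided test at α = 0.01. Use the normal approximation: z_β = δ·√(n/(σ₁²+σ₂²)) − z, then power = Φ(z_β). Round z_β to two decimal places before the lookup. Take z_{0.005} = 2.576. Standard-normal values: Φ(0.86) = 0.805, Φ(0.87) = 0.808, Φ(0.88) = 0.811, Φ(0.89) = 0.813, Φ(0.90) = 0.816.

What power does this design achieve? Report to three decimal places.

Power ≈ 0.811

z_β = δ·√(n/(σ₁²+σ₂²)) − z_{α/2}
    = 1.3 · √(197/27.92) − 2.576
    = 1.3 · 2.65629 − 2.576
    = 3.4532 − 2.576 = 0.8772 → 0.88
Power = Φ(0.88) = 0.811.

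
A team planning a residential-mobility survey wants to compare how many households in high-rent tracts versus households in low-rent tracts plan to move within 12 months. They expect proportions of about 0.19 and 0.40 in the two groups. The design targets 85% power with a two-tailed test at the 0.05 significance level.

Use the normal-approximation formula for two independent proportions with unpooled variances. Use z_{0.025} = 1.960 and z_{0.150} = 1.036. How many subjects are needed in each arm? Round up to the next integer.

n = (z_{α/2} + z_β)² · [p₁(1−p₁) + p₂(1−p₂)] / (p₁ − p₂)²
  = (1.960 + 1.036)² · (0.19·0.81 + 0.40·0.60) / (-0.21)²
  = (2.996)² · (0.1539 + 0.2400) / 0.0441
  = 8.9760 · 0.3939 / 0.0441
  = 80.17
Round up → n = 81 per group.

n = 81 per group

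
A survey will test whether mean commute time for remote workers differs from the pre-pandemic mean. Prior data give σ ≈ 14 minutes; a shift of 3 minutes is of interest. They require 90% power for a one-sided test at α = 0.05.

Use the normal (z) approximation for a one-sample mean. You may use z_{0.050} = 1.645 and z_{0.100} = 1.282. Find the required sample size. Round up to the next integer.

n = 187

n = (z_α + z_β)² · σ² / δ²
  = (1.645 + 1.282)² · 14² / 3²
  = 8.5673 · 196 / 9
  = 186.58
Round up → n = 187.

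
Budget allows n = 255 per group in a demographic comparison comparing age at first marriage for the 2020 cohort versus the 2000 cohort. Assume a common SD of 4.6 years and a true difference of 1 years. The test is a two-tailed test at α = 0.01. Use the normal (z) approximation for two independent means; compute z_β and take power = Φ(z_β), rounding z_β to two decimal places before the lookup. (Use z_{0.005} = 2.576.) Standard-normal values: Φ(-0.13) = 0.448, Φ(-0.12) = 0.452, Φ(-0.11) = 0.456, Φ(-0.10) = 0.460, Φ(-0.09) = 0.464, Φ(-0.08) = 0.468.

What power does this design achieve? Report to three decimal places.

Power ≈ 0.452

z_β = δ·√(n/(σ₁²+σ₂²)) − z_{α/2}
    = 1 · √(255/42.32) − 2.576
    = 1 · 2.45469 − 2.576
    = 2.4547 − 2.576 = -0.1213 → -0.12
Power = Φ(-0.12) = 0.452.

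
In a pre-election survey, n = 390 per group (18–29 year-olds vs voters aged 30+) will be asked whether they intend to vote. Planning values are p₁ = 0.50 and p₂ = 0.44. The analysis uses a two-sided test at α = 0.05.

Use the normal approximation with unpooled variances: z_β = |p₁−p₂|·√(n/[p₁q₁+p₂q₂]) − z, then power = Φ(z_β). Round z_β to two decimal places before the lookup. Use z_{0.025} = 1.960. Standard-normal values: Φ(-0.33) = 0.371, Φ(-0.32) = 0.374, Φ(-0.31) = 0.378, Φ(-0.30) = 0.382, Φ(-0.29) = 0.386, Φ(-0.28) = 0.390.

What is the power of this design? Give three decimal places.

Power ≈ 0.390

z_β = |p₁−p₂|·√(n/[p₁q₁+p₂q₂]) − z_{α/2}
    = 0.06 · √(390/0.4964) − 1.960
    = 0.06 · 28.0296 − 1.960
    = 1.6818 − 1.960 = -0.2782 → -0.28
Power = Φ(-0.28) = 0.390.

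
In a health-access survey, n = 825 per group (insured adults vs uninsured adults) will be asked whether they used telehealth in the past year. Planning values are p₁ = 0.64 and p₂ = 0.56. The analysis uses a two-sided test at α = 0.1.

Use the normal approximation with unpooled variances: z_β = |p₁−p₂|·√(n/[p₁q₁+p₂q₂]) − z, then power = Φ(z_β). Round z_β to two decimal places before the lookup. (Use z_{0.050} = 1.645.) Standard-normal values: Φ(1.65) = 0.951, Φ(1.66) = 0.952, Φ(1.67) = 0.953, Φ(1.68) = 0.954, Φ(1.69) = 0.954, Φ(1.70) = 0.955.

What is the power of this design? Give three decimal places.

Power ≈ 0.954

z_β = |p₁−p₂|·√(n/[p₁q₁+p₂q₂]) − z_{α/2}
    = 0.08 · √(825/0.4768) − 1.645
    = 0.08 · 41.5967 − 1.645
    = 3.3277 − 1.645 = 1.6827 → 1.68
Power = Φ(1.68) = 0.954.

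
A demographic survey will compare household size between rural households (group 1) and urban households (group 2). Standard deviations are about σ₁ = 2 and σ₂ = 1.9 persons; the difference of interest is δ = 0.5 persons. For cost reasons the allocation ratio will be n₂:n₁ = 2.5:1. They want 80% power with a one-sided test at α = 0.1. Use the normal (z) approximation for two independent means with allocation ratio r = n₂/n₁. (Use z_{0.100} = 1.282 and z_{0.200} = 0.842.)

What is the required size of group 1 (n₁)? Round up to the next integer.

n₁ = (z_α + z_β)² · (σ₁² + σ₂²/r) / δ²
   = (1.282 + 0.842)² · (2² + 1.9²/2.5) / 0.5²
   = 4.5114 · (4 + 1.444) / 0.25
   = 4.5114 · 5.444 / 0.25
   = 98.24
Round up → n₁ = 99; n₂ = r·n₁ = 2.5 × 99 = 248.

n₁ = 99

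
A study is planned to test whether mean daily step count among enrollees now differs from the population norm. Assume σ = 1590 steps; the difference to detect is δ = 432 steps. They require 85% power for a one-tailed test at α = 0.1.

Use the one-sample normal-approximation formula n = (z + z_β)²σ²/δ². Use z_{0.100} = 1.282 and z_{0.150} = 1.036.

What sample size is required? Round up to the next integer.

n = (z_α + z_β)² · σ² / δ²
  = (1.282 + 1.036)² · 1590² / 432²
  = 5.3731 · 2528100 / 186624
  = 72.79
Round up → n = 73.

n = 73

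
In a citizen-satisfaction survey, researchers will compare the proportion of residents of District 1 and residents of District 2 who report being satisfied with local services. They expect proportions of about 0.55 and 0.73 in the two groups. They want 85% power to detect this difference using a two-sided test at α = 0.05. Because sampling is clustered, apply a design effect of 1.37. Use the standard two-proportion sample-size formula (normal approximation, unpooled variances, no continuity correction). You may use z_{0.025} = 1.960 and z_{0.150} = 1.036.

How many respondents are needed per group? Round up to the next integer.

n = (z_{α/2} + z_β)² · [p₁(1−p₁) + p₂(1−p₂)] / (p₁ − p₂)²
  = (1.960 + 1.036)² · (0.55·0.45 + 0.73·0.27) / (-0.18)²
  = (2.996)² · (0.2475 + 0.1971) / 0.0324
  = 8.9760 · 0.4446 / 0.0324
  = 123.17
Design effect: 1.37 × 123.17 = 168.74.
Round up → n = 169 per group.

n = 169 per group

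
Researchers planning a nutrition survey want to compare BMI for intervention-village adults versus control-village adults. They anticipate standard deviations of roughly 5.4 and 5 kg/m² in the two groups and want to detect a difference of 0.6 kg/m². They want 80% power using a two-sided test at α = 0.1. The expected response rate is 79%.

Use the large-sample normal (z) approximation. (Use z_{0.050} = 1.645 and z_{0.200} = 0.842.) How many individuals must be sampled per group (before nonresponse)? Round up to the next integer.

n = 1178 per group

n = (z_{α/2} + z_β)² · (σ₁² + σ₂²) / δ²
  = (1.645 + 0.842)² · (5.4² + 5² = 54.16) / 0.6²
  = 6.1852 · 54.16 / 0.36
  = 930.52
Adjust for 79% response: 930.52 / 0.79 = 1177.88.
Round up → n = 1178 per group.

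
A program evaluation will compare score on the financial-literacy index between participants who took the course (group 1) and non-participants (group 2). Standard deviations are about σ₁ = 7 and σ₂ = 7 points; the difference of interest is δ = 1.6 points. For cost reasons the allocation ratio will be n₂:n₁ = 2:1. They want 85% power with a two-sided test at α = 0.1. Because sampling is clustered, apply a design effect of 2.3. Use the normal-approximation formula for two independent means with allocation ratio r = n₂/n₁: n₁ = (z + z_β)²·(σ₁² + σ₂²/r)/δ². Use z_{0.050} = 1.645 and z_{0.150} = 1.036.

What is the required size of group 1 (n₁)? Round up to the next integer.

n₁ = 475

n₁ = (z_{α/2} + z_β)² · (σ₁² + σ₂²/r) / δ²
   = (1.645 + 1.036)² · (7² + 7²/2) / 1.6²
   = 7.1878 · (49 + 24.5) / 2.56
   = 7.1878 · 73.5 / 2.56
   = 206.37
Design effect: 2.3 × 206.37 = 474.64.
Round up → n₁ = 475; n₂ = r·n₁ = 2 × 475 = 950.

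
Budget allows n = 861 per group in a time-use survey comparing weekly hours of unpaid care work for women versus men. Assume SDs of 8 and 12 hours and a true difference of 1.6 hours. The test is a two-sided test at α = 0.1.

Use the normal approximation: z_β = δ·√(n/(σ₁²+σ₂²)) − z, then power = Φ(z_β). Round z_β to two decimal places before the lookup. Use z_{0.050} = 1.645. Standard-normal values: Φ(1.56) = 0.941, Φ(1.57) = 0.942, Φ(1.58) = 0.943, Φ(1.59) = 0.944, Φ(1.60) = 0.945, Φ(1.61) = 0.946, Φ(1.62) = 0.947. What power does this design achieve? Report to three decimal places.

z_β = δ·√(n/(σ₁²+σ₂²)) − z_{α/2}
    = 1.6 · √(861/208) − 1.645
    = 1.6 · 2.03456 − 1.645
    = 3.2553 − 1.645 = 1.6103 → 1.61
Power = Φ(1.61) = 0.946.

Power ≈ 0.946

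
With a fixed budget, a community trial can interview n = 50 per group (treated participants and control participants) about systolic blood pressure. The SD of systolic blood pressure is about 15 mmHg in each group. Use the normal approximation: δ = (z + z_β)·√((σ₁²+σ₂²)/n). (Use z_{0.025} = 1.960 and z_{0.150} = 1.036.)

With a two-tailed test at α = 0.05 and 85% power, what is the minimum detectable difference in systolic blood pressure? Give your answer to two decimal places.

Minimum detectable difference ≈ 8.99 mmHg

δ = (z_{α/2} + z_β) · √((σ₁²+σ₂²)/n)
  = (1.960 + 1.036) · √(450/50)
  = 2.996 · √9
  = 2.996 · 3.0000
  = 8.9880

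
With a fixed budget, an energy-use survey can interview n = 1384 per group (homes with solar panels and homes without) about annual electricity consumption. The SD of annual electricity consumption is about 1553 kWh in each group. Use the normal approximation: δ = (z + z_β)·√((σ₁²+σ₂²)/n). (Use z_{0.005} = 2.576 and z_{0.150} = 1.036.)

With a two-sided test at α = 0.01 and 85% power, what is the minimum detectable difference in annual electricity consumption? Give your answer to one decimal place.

Minimum detectable difference ≈ 213.2 kWh

δ = (z_{α/2} + z_β) · √((σ₁²+σ₂²)/n)
  = (2.576 + 1.036) · √(4823618/1384)
  = 3.612 · √3485.3
  = 3.612 · 59.0362
  = 213.2388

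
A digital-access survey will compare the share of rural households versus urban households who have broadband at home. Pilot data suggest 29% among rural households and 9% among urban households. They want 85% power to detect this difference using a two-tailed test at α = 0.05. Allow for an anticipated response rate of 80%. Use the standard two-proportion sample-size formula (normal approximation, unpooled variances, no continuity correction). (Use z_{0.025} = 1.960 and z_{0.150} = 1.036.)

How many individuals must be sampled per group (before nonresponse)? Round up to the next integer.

n = (z_{α/2} + z_β)² · [p₁(1−p₁) + p₂(1−p₂)] / (p₁ − p₂)²
  = (1.960 + 1.036)² · (0.29·0.71 + 0.09·0.91) / (0.20)²
  = (2.996)² · (0.2059 + 0.0819) / 0.0400
  = 8.9760 · 0.2878 / 0.0400
  = 64.58
Adjust for 80% response: 64.58 / 0.80 = 80.73.
Round up → n = 81 per group.

n = 81 per group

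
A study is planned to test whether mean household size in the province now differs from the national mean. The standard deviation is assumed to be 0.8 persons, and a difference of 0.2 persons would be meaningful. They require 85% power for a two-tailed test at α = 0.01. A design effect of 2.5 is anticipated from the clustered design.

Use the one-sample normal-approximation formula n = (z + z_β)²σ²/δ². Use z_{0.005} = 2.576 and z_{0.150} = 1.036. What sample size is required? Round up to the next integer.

n = (z_{α/2} + z_β)² · σ² / δ²
  = (2.576 + 1.036)² · 0.8² / 0.2²
  = 13.0465 · 0.64 / 0.04
  = 208.74
Design effect: 2.5 × 208.74 = 521.86.
Round up → n = 522.

n = 522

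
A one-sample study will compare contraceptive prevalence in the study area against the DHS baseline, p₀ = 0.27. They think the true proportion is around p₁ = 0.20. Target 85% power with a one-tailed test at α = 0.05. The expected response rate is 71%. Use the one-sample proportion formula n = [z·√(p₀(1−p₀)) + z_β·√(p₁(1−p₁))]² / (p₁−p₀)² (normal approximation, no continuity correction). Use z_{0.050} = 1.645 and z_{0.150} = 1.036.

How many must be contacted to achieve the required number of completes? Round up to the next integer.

n = [z_α·√(p₀q₀) + z_β·√(p₁q₁)]² / (p₁ − p₀)²
  = [1.645·√(0.27·0.73) + 1.036·√(0.20·0.80)]² / (-0.07)²
  = [1.645·0.4440 + 1.036·0.4000]² / 0.0049
  = [1.1447]² / 0.0049
  = 267.42
Adjust for 71% response: 267.42 / 0.71 = 376.65.
Round up → n = 377.

n = 377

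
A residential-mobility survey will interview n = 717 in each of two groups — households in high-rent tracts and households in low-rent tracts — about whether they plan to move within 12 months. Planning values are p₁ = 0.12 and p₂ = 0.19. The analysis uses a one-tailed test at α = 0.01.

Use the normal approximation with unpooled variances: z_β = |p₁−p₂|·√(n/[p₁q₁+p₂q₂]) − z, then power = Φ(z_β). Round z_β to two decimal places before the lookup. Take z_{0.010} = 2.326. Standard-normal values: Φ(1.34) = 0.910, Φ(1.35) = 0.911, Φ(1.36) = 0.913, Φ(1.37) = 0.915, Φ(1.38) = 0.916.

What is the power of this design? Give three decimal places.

z_β = |p₁−p₂|·√(n/[p₁q₁+p₂q₂]) − z_α
    = 0.07 · √(717/0.2595) − 2.326
    = 0.07 · 52.5643 − 2.326
    = 3.6795 − 2.326 = 1.3535 → 1.35
Power = Φ(1.35) = 0.911.

Power ≈ 0.911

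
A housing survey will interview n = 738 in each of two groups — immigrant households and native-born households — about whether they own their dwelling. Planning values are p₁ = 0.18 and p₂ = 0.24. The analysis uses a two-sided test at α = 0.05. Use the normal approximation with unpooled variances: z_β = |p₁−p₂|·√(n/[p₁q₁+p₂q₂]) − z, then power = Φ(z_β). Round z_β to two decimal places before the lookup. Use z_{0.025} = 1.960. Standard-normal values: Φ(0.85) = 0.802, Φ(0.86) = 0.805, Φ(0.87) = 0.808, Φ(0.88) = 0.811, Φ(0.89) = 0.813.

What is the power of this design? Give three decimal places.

z_β = |p₁−p₂|·√(n/[p₁q₁+p₂q₂]) − z_{α/2}
    = 0.06 · √(738/0.3300) − 1.960
    = 0.06 · 47.2902 − 1.960
    = 2.8374 − 1.960 = 0.8774 → 0.88
Power = Φ(0.88) = 0.811.

Power ≈ 0.811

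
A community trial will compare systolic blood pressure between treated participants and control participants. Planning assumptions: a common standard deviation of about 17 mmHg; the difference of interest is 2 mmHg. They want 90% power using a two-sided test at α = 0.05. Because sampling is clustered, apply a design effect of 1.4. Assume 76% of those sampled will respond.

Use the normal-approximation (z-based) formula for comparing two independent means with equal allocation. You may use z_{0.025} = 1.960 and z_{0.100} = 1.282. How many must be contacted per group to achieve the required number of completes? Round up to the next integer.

n = (z_{α/2} + z_β)² · (σ₁² + σ₂²) / δ²
  = (1.960 + 1.282)² · (2·17² = 578) / 2²
  = 10.5106 · 578 / 4
  = 1518.78
Design effect: 1.4 × 1518.78 = 2126.29.
Adjust for 76% response: 2126.29 / 0.76 = 2797.75.
Round up → n = 2798 per group.

n = 2798 per group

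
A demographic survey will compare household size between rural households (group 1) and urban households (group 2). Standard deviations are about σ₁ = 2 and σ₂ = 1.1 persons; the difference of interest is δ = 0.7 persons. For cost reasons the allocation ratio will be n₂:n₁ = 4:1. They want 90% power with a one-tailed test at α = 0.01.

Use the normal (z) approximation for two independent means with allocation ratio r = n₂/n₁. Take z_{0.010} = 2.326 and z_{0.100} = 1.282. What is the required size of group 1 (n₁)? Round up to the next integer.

n₁ = 115

n₁ = (z_α + z_β)² · (σ₁² + σ₂²/r) / δ²
   = (2.326 + 1.282)² · (2² + 1.1²/4) / 0.7²
   = 13.0177 · (4 + 0.3025) / 0.49
   = 13.0177 · 4.3025 / 0.49
   = 114.30
Round up → n₁ = 115; n₂ = r·n₁ = 4 × 115 = 460.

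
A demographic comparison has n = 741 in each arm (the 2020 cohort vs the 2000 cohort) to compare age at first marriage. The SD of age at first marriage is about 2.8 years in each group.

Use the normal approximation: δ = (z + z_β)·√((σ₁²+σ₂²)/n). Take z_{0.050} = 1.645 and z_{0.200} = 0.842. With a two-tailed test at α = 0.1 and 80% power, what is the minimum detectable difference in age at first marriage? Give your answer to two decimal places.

δ = (z_{α/2} + z_β) · √((σ₁²+σ₂²)/n)
  = (1.645 + 0.842) · √(15.68/741)
  = 2.487 · √0.02116
  = 2.487 · 0.1455
  = 0.3618

Minimum detectable difference ≈ 0.36 years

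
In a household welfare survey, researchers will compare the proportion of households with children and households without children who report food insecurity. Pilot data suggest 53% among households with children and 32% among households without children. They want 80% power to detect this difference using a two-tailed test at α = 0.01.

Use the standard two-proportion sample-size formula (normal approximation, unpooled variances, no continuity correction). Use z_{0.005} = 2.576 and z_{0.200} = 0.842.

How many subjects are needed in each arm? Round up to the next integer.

n = 124 per group

n = (z_{α/2} + z_β)² · [p₁(1−p₁) + p₂(1−p₂)] / (p₁ − p₂)²
  = (2.576 + 0.842)² · (0.53·0.47 + 0.32·0.68) / (0.21)²
  = (3.418)² · (0.2491 + 0.2176) / 0.0441
  = 11.6827 · 0.4667 / 0.0441
  = 123.64
Round up → n = 124 per group.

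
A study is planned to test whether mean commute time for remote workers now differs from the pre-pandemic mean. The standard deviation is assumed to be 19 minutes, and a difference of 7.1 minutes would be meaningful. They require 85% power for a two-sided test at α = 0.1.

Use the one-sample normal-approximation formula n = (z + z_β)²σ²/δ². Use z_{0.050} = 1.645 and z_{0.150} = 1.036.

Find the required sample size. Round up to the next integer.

n = 52

n = (z_{α/2} + z_β)² · σ² / δ²
  = (1.645 + 1.036)² · 19² / 7.1²
  = 7.1878 · 361 / 50.41
  = 51.47
Round up → n = 52.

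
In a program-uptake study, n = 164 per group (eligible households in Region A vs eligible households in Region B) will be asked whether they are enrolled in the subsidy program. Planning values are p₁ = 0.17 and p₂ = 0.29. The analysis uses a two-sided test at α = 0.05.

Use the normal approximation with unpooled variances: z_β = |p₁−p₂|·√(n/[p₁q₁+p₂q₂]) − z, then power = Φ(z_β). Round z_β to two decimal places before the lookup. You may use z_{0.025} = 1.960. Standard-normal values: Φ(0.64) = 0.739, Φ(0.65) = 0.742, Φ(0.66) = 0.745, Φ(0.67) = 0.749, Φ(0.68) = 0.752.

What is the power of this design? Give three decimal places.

z_β = |p₁−p₂|·√(n/[p₁q₁+p₂q₂]) − z_{α/2}
    = 0.12 · √(164/0.3470) − 1.960
    = 0.12 · 21.7399 − 1.960
    = 2.6088 − 1.960 = 0.6488 → 0.65
Power = Φ(0.65) = 0.742.

Power ≈ 0.742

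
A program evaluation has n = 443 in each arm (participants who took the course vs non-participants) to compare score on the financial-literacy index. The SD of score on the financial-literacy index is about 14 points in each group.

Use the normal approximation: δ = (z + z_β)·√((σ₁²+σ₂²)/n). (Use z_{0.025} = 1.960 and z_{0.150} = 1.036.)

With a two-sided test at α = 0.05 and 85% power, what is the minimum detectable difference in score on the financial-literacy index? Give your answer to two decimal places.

δ = (z_{α/2} + z_β) · √((σ₁²+σ₂²)/n)
  = (1.960 + 1.036) · √(392/443)
  = 2.996 · √0.88488
  = 2.996 · 0.9407
  = 2.8183

Minimum detectable difference ≈ 2.82 points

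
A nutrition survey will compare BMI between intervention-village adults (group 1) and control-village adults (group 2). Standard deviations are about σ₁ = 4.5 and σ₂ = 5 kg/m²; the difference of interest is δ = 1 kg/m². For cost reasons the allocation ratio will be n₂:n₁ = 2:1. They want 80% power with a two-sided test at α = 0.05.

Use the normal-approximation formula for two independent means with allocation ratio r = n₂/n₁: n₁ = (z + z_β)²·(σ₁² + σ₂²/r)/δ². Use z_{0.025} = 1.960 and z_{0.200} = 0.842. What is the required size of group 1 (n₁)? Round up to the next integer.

n₁ = (z_{α/2} + z_β)² · (σ₁² + σ₂²/r) / δ²
   = (1.960 + 0.842)² · (4.5² + 5²/2) / 1²
   = 7.8512 · (20.25 + 12.5) / 1
   = 7.8512 · 32.75 / 1
   = 257.13
Round up → n₁ = 258; n₂ = r·n₁ = 2 × 258 = 516.

n₁ = 258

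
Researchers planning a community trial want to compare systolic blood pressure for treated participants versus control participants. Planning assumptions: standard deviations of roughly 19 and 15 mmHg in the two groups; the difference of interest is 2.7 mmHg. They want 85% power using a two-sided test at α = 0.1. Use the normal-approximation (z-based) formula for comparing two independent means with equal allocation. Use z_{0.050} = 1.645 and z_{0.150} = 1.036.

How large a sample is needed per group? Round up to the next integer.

n = 578 per group

n = (z_{α/2} + z_β)² · (σ₁² + σ₂²) / δ²
  = (1.645 + 1.036)² · (19² + 15² = 586) / 2.7²
  = 7.1878 · 586 / 7.29
  = 577.78
Round up → n = 578 per group.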